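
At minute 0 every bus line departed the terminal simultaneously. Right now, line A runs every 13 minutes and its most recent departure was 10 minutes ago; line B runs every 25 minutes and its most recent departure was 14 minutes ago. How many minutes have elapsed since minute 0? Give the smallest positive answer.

114

From t ≡ 10 (mod 13) write t = 10 + 13s. Substituting into t ≡ 14 (mod 25) gives 13s ≡ 4 (mod 25), and since 13⁻¹ ≡ 2 (mod 25), s ≡ 8. Hence t ≡ 10 + 13·8 = 114 (mod 325).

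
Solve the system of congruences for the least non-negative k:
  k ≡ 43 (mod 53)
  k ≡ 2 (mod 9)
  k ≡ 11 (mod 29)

The moduli are pairwise coprime; N = 53·9·29 = 13833.
N/53 = 261; 261 ≡ 49 (mod 53); 49·13 ≡ 1, so inverse 13.
N/9 = 1537; 1537 ≡ 7 (mod 9); 7·4 ≡ 1, so inverse 4.
N/29 = 477; 477 ≡ 13 (mod 29); 13·9 ≡ 1, so inverse 9.
k ≡ 43·261·13 + 2·1537·4 + 11·477·9 = 205418.
205418 mod 13833 = 11756.

11756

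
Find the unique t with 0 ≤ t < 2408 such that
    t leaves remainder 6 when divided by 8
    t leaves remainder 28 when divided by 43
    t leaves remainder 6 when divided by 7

286

From t ≡ 6 (mod 8) write t = 6 + 8s. Substituting into t ≡ 28 (mod 43) gives 8s ≡ 22 (mod 43), and since 8⁻¹ ≡ 27 (mod 43), s ≡ 35. Hence t ≡ 6 + 8·35 = 286 (mod 344).
From t ≡ 286 (mod 344) write t = 286 + 344s. Substituting into t ≡ 6 (mod 7) gives 344s ≡ 0 (mod 7), and since 1⁻¹ ≡ 1 (mod 7), s ≡ 0. Hence t ≡ 286 + 344·0 = 286 (mod 2408).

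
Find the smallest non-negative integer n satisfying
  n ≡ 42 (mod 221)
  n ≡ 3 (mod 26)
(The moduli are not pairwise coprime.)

gcd(221, 26) = 13 and 13 | (3 − 42), so the pair is consistent; merging gives n ≡ 263 (mod 442), where 442 = lcm(221, 26).
The solution is unique modulo lcm(221, 26) = 442.

263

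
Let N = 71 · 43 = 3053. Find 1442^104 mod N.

Mod 71: 1442 ≡ 22; by Fermat, exponent reduces to 104 mod 70 = 34; 22^34 ≡ 29 (mod 71).
Mod 43: 1442 ≡ 23; by Fermat, exponent reduces to 104 mod 42 = 20; 23^20 ≡ 15 (mod 43).
Combine by CRT: x ≡ 29 (mod 71), x ≡ 15 (mod 43) ⇒ x ≡ 1520 (mod 3053).

1520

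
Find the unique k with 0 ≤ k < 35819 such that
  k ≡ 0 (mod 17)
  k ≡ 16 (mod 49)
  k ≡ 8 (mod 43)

15402

From k ≡ 0 (mod 17) write k = 0 + 17t. Substituting into k ≡ 16 (mod 49) gives 17t ≡ 16 (mod 49), and since 17⁻¹ ≡ 26 (mod 49), t ≡ 24. Hence k ≡ 0 + 17·24 = 408 (mod 833).
From k ≡ 408 (mod 833) write k = 408 + 833t. Substituting into k ≡ 8 (mod 43) gives 833t ≡ 30 (mod 43), and since 16⁻¹ ≡ 35 (mod 43), t ≡ 18. Hence k ≡ 408 + 833·18 = 15402 (mod 35819).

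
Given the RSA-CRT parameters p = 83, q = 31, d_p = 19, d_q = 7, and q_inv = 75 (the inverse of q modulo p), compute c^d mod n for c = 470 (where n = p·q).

1865

m₁ = c^(d_p) mod p: c ≡ 55 (mod 83), and 55^19 mod 83 = 39.
m₂ = c^(d_q) mod q: c ≡ 5 (mod 31), and 5^7 mod 31 = 5.
h = q_inv·(m₁ − m₂) mod p = 75·(39 − 5) mod 83 = 60.
m = m₂ + h·q = 5 + 60·31 = 1865.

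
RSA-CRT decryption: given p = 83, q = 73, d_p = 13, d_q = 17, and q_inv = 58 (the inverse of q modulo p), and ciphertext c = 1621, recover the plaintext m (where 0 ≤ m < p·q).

m₁ = c^(d_p) mod p: c ≡ 44 (mod 83), and 44^13 mod 83 = 28.
m₂ = c^(d_q) mod q: c ≡ 15 (mod 73), and 15^17 mod 73 = 42.
h = q_inv·(m₁ − m₂) mod p = 58·(28 − 42) mod 83 = 18.
m = m₂ + h·q = 42 + 18·73 = 1356.

1356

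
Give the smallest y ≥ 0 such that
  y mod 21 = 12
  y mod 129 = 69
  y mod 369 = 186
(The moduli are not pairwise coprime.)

58119

gcd(21, 129) = 3 and 3 | (69 − 12), so the pair is consistent; merging gives y ≡ 327 (mod 903), where 903 = lcm(21, 129).
gcd(903, 369) = 3 and 3 | (186 − 327), so the pair is consistent; merging gives y ≡ 58119 (mod 111069), where 111069 = lcm(903, 369).
The solution is unique modulo lcm(21, 129, 369) = 111069.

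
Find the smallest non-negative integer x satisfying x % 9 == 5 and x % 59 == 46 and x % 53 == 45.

Combine the congruences pairwise.
From x ≡ 5 (mod 9) write x = 5 + 9t. Substituting into x ≡ 46 (mod 59) gives 9t ≡ 41 (mod 59), and since 9⁻¹ ≡ 46 (mod 59), t ≡ 57. Hence x ≡ 5 + 9·57 = 518 (mod 531).
From x ≡ 518 (mod 531) write x = 518 + 531t. Substituting into x ≡ 45 (mod 53) gives 531t ≡ 4 (mod 53), and since 1⁻¹ ≡ 1 (mod 53), t ≡ 4. Hence x ≡ 518 + 531·4 = 2642 (mod 28143).

2642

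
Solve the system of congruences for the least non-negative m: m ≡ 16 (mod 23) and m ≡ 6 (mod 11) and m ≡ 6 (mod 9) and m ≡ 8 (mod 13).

19014

The moduli are pairwise coprime; N = 23·11·9·13 = 29601.
N/23 = 1287; 1287 ≡ 22 (mod 23); 22·22 ≡ 1, so inverse 22.
N/11 = 2691; 2691 ≡ 7 (mod 11); 7·8 ≡ 1, so inverse 8.
N/9 = 3289; 3289 ≡ 4 (mod 9); 4·7 ≡ 1, so inverse 7.
N/13 = 2277; 2277 ≡ 2 (mod 13); 2·7 ≡ 1, so inverse 7.
m ≡ 16·1287·22 + 6·2691·8 + 6·3289·7 + 8·2277·7 = 847842.
847842 mod 29601 = 19014.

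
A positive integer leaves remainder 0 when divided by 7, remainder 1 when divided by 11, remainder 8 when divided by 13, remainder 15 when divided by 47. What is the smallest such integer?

8757

The moduli are pairwise coprime; N = 7·11·13·47 = 47047.
N/7 = 6721; 6721 ≡ 1 (mod 7), inverse 1.
N/11 = 4277; 4277 ≡ 9 (mod 11); 9·5 ≡ 1, so inverse 5.
N/13 = 3619; 3619 ≡ 5 (mod 13); 5·8 ≡ 1, so inverse 8.
N/47 = 1001; 1001 ≡ 14 (mod 47); 14·37 ≡ 1, so inverse 37.
x ≡ 0·6721·1 + 1·4277·5 + 8·3619·8 + 15·1001·37 = 808556.
808556 mod 47047 = 8757.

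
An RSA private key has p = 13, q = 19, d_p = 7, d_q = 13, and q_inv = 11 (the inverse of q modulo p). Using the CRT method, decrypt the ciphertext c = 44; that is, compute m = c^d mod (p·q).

m₁ = c^(d_p) mod p: c ≡ 5 (mod 13), and 5^7 mod 13 = 8.
m₂ = c^(d_q) mod q: c ≡ 6 (mod 19), and 6^13 mod 19 = 4.
h = q_inv·(m₁ − m₂) mod p = 11·(8 − 4) mod 13 = 5.
m = m₂ + h·q = 4 + 5·19 = 99.

99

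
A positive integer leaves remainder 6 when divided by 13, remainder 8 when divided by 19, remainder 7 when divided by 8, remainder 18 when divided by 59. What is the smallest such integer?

The moduli are pairwise coprime; M = 13·19·8·59 = 116584.
M/13 = 8968; 8968 ≡ 11 (mod 13); 11·6 ≡ 1, so inverse 6.
M/19 = 6136; 6136 ≡ 18 (mod 19); 18·18 ≡ 1, so inverse 18.
M/8 = 14573; 14573 ≡ 5 (mod 8); 5·5 ≡ 1, so inverse 5.
M/59 = 1976; 1976 ≡ 29 (mod 59); 29·57 ≡ 1, so inverse 57.
N ≡ 6·8968·6 + 8·6136·18 + 7·14573·5 + 18·1976·57 = 3743863.
3743863 mod 116584 = 13175.

13175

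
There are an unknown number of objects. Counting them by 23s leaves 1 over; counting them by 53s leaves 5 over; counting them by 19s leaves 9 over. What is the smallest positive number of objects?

3980

The moduli are pairwise coprime; M = 23·53·19 = 23161.
M/23 = 1007; 1007 ≡ 18 (mod 23); 18·9 ≡ 1, so inverse 9.
M/53 = 437; 437 ≡ 13 (mod 53); 13·49 ≡ 1, so inverse 49.
M/19 = 1219; 1219 ≡ 3 (mod 19); 3·13 ≡ 1, so inverse 13.
N ≡ 1·1007·9 + 5·437·49 + 9·1219·13 = 258751.
258751 mod 23161 = 3980.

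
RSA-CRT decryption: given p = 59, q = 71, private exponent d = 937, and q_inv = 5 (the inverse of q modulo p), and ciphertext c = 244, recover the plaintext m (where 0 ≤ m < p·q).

d_p = d mod (p−1) = 937 mod 58 = 9; d_q = d mod (q−1) = 27.
m₁ = c^(d_p) mod p: c ≡ 8 (mod 59), and 8^9 mod 59 = 44.
m₂ = c^(d_q) mod q: c ≡ 31 (mod 71), and 31^27 mod 71 = 62.
h = q_inv·(m₁ − m₂) mod p = 5·(44 − 62) mod 59 = 28.
m = m₂ + h·q = 62 + 28·71 = 2050.

2050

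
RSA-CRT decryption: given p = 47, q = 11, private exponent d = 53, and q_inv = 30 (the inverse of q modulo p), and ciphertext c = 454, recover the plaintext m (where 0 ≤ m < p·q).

d_p = d mod (p−1) = 53 mod 46 = 7; d_q = d mod (q−1) = 3.
m₁ = c^(d_p) mod p: c ≡ 31 (mod 47), and 31^7 mod 47 = 15.
m₂ = c^(d_q) mod q: c ≡ 3 (mod 11), and 3^3 mod 11 = 5.
h = q_inv·(m₁ − m₂) mod p = 30·(15 − 5) mod 47 = 18.
m = m₂ + h·q = 5 + 18·11 = 203.

203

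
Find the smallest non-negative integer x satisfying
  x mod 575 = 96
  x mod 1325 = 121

17346

Combine the congruences pairwise.
gcd(575, 1325) = 25 and 25 | (121 − 96), so the pair is consistent; merging gives x ≡ 17346 (mod 30475), where 30475 = lcm(575, 1325).
The solution is unique modulo lcm(575, 1325) = 30475.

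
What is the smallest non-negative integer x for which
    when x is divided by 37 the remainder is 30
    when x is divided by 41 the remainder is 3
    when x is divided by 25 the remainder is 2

The moduli are pairwise coprime; N = 37·41·25 = 37925.
N/37 = 1025; 1025 ≡ 26 (mod 37); 26·10 ≡ 1, so inverse 10.
N/41 = 925; 925 ≡ 23 (mod 41); 23·25 ≡ 1, so inverse 25.
N/25 = 1517; 1517 ≡ 17 (mod 25); 17·3 ≡ 1, so inverse 3.
x ≡ 30·1025·10 + 3·925·25 + 2·1517·3 = 385977.
385977 mod 37925 = 6727.

6727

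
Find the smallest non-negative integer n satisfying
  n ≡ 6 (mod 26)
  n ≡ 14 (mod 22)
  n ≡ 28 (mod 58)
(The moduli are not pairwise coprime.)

6350

Combine the congruences pairwise.
gcd(26, 22) = 2 and 2 | (14 − 6), so the pair is consistent; merging gives n ≡ 58 (mod 286), where 286 = lcm(26, 22).
gcd(286, 58) = 2 and 2 | (28 − 58), so the pair is consistent; merging gives n ≡ 6350 (mod 8294), where 8294 = lcm(286, 58).
The solution is unique modulo lcm(26, 22, 58) = 8294.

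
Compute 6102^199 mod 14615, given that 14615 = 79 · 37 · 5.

Mod 79: 6102 ≡ 19; by Fermat, exponent reduces to 199 mod 78 = 43; 19^43 ≡ 50 (mod 79).
Mod 37: 6102 ≡ 34; by Fermat, exponent reduces to 199 mod 36 = 19; 34^19 ≡ 34 (mod 37).
Mod 5: 6102 ≡ 2; by Fermat, exponent reduces to 199 mod 4 = 3; 2^3 ≡ 3 (mod 5).
Combine by CRT: x ≡ 50 (mod 79), x ≡ 34 (mod 37), x ≡ 3 (mod 5) ⇒ x ≡ 13243 (mod 14615).

13243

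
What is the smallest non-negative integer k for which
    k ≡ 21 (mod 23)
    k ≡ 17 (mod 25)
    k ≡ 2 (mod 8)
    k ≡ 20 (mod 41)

161642

The moduli are pairwise coprime; N = 23·25·8·41 = 188600.
N/23 = 8200; 8200 ≡ 12 (mod 23); 12·2 ≡ 1, so inverse 2.
N/25 = 7544; 7544 ≡ 19 (mod 25); 19·4 ≡ 1, so inverse 4.
N/8 = 23575; 23575 ≡ 7 (mod 8); 7·7 ≡ 1, so inverse 7.
N/41 = 4600; 4600 ≡ 8 (mod 41); 8·36 ≡ 1, so inverse 36.
k ≡ 21·8200·2 + 17·7544·4 + 2·23575·7 + 20·4600·36 = 4499442.
4499442 mod 188600 = 161642.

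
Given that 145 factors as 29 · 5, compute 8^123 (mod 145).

32

Mod 29: 8 ≡ 8; by Fermat, exponent reduces to 123 mod 28 = 11; 8^11 ≡ 3 (mod 29).
Mod 5: 8 ≡ 3; by Fermat, exponent reduces to 123 mod 4 = 3; 3^3 ≡ 2 (mod 5).
Combine by CRT: x ≡ 3 (mod 29), x ≡ 2 (mod 5) ⇒ x ≡ 32 (mod 145).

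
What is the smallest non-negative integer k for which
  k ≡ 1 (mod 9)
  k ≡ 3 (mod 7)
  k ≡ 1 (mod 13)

703

Combine the congruences pairwise.
From k ≡ 1 (mod 9) write k = 1 + 9t. Substituting into k ≡ 3 (mod 7) gives 9t ≡ 2 (mod 7), and since 2⁻¹ ≡ 4 (mod 7), t ≡ 1. Hence k ≡ 1 + 9·1 = 10 (mod 63).
From k ≡ 10 (mod 63) write k = 10 + 63t. Substituting into k ≡ 1 (mod 13) gives 63t ≡ 4 (mod 13), and since 11⁻¹ ≡ 6 (mod 13), t ≡ 11. Hence k ≡ 10 + 63·11 = 703 (mod 819).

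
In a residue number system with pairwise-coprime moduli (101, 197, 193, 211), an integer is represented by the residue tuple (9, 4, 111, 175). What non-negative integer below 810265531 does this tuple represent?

45563937

The moduli are pairwise coprime; N = 101·197·193·211 = 810265531.
N/101 = 8022431; 8022431 ≡ 1 (mod 101), inverse 1.
N/197 = 4113023; 4113023 ≡ 57 (mod 197); 57·159 ≡ 1, so inverse 159.
N/193 = 4198267; 4198267 ≡ 131 (mod 193); 131·28 ≡ 1, so inverse 28.
N/211 = 3840121; 3840121 ≡ 132 (mod 211); 132·8 ≡ 1, so inverse 8.
x ≡ 9·8022431·1 + 4·4113023·159 + 111·4198267·28 + 175·3840121·8 = 21112467743.
21112467743 mod 810265531 = 45563937.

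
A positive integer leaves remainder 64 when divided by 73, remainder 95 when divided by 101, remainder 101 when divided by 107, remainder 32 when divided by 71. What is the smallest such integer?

Combine the congruences pairwise.
From k ≡ 64 (mod 73) write k = 64 + 73t. Substituting into k ≡ 95 (mod 101) gives 73t ≡ 31 (mod 101), and since 73⁻¹ ≡ 18 (mod 101), t ≡ 53. Hence k ≡ 64 + 73·53 = 3933 (mod 7373).
From k ≡ 3933 (mod 7373) write k = 3933 + 7373t. Substituting into k ≡ 101 (mod 107) gives 7373t ≡ 20 (mod 107), and since 97⁻¹ ≡ 32 (mod 107), t ≡ 105. Hence k ≡ 3933 + 7373·105 = 778098 (mod 788911).
From k ≡ 778098 (mod 788911) write k = 778098 + 788911t. Substituting into k ≡ 32 (mod 71) gives 788911t ≡ 23 (mod 71), and since 30⁻¹ ≡ 45 (mod 71), t ≡ 41. Hence k ≡ 778098 + 788911·41 = 33123449 (mod 56012681).

33123449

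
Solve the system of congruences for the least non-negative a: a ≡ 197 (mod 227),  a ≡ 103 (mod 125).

From a ≡ 197 (mod 227) write a = 197 + 227t. Substituting into a ≡ 103 (mod 125) gives 227t ≡ 31 (mod 125), and since 102⁻¹ ≡ 38 (mod 125), t ≡ 53. Hence a ≡ 197 + 227·53 = 12228 (mod 28375).

12228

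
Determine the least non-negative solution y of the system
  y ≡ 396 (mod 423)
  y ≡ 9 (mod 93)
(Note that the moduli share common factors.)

3357

Combine the congruences pairwise.
gcd(423, 93) = 3 and 3 | (9 − 396), so the pair is consistent; merging gives y ≡ 3357 (mod 13113), where 13113 = lcm(423, 93).
The solution is unique modulo lcm(423, 93) = 13113.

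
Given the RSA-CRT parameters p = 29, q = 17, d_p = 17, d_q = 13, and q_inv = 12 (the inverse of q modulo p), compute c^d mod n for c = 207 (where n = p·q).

267

m₁ = c^(d_p) mod p: c ≡ 4 (mod 29), and 4^17 mod 29 = 6.
m₂ = c^(d_q) mod q: c ≡ 3 (mod 17), and 3^13 mod 17 = 12.
h = q_inv·(m₁ − m₂) mod p = 12·(6 − 12) mod 29 = 15.
m = m₂ + h·q = 12 + 15·17 = 267.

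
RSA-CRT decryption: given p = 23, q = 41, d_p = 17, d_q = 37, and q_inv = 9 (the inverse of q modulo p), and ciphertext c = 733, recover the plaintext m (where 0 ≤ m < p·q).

881

m₁ = c^(d_p) mod p: c ≡ 20 (mod 23), and 20^17 mod 23 = 7.
m₂ = c^(d_q) mod q: c ≡ 36 (mod 41), and 36^37 mod 41 = 20.
h = q_inv·(m₁ − m₂) mod p = 9·(7 − 20) mod 23 = 21.
m = m₂ + h·q = 20 + 21·41 = 881.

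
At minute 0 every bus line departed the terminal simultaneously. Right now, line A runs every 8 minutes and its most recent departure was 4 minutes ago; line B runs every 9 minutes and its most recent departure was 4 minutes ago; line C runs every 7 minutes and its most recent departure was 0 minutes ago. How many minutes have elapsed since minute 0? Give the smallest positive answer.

364

The moduli are pairwise coprime; N = 8·9·7 = 504.
N/8 = 63; 63 ≡ 7 (mod 8); 7·7 ≡ 1, so inverse 7.
N/9 = 56; 56 ≡ 2 (mod 9); 2·5 ≡ 1, so inverse 5.
N/7 = 72; 72 ≡ 2 (mod 7); 2·4 ≡ 1, so inverse 4.
t ≡ 4·63·7 + 4·56·5 + 0·72·4 = 2884.
2884 mod 504 = 364.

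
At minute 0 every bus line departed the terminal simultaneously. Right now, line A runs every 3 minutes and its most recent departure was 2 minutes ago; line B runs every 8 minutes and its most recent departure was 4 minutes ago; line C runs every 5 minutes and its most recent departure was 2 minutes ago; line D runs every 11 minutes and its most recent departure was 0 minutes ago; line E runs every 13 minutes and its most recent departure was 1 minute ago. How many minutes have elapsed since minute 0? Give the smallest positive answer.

The moduli are pairwise coprime; N = 3·8·5·11·13 = 17160.
N/3 = 5720; 5720 ≡ 2 (mod 3); 2·2 ≡ 1, so inverse 2.
N/8 = 2145; 2145 ≡ 1 (mod 8), inverse 1.
N/5 = 3432; 3432 ≡ 2 (mod 5); 2·3 ≡ 1, so inverse 3.
N/11 = 1560; 1560 ≡ 9 (mod 11); 9·5 ≡ 1, so inverse 5.
N/13 = 1320; 1320 ≡ 7 (mod 13); 7·2 ≡ 1, so inverse 2.
t ≡ 2·5720·2 + 4·2145·1 + 2·3432·3 + 0·1560·5 + 1·1320·2 = 54692.
54692 mod 17160 = 3212.

3212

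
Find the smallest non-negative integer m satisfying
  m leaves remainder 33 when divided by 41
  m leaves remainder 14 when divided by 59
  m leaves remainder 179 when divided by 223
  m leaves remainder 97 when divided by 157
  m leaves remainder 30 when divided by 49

3890036040

The moduli are pairwise coprime; N = 41·59·223·157·49 = 4149888841.
N/41 = 101216801; 101216801 ≡ 19 (mod 41); 19·13 ≡ 1, so inverse 13.
N/59 = 70337099; 70337099 ≡ 13 (mod 59); 13·50 ≡ 1, so inverse 50.
N/223 = 18609367; 18609367 ≡ 17 (mod 223); 17·105 ≡ 1, so inverse 105.
N/157 = 26432413; 26432413 ≡ 50 (mod 157); 50·22 ≡ 1, so inverse 22.
N/49 = 84691609; 84691609 ≡ 9 (mod 49); 9·11 ≡ 1, so inverse 11.
m ≡ 33·101216801·13 + 14·70337099·50 + 179·18609367·105 + 97·26432413·22 + 30·84691609·11 = 526776030006.
526776030006 mod 4149888841 = 3890036040.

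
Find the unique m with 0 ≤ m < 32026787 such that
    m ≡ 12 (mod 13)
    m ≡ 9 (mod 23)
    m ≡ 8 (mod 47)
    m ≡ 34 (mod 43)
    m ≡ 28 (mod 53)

From m ≡ 12 (mod 13) write m = 12 + 13t. Substituting into m ≡ 9 (mod 23) gives 13t ≡ 20 (mod 23), and since 13⁻¹ ≡ 16 (mod 23), t ≡ 21. Hence m ≡ 12 + 13·21 = 285 (mod 299).
From m ≡ 285 (mod 299) write m = 285 + 299t. Substituting into m ≡ 8 (mod 47) gives 299t ≡ 5 (mod 47), and since 17⁻¹ ≡ 36 (mod 47), t ≡ 39. Hence m ≡ 285 + 299·39 = 11946 (mod 14053).
From m ≡ 11946 (mod 14053) write m = 11946 + 14053t. Substituting into m ≡ 34 (mod 43) gives 14053t ≡ 42 (mod 43), and since 35⁻¹ ≡ 16 (mod 43), t ≡ 27. Hence m ≡ 11946 + 14053·27 = 391377 (mod 604279).
From m ≡ 391377 (mod 604279) write m = 391377 + 604279t. Substituting into m ≡ 28 (mod 53) gives 604279t ≡ 3 (mod 53), and since 26⁻¹ ≡ 51 (mod 53), t ≡ 47. Hence m ≡ 391377 + 604279·47 = 28792490 (mod 32026787).

28792490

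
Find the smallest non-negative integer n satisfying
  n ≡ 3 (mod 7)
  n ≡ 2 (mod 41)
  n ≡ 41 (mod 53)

From n ≡ 3 (mod 7) write n = 3 + 7t. Substituting into n ≡ 2 (mod 41) gives 7t ≡ 40 (mod 41), and since 7⁻¹ ≡ 6 (mod 41), t ≡ 35. Hence n ≡ 3 + 7·35 = 248 (mod 287).
From n ≡ 248 (mod 287) write n = 248 + 287t. Substituting into n ≡ 41 (mod 53) gives 287t ≡ 5 (mod 53), and since 22⁻¹ ≡ 41 (mod 53), t ≡ 46. Hence n ≡ 248 + 287·46 = 13450 (mod 15211).

13450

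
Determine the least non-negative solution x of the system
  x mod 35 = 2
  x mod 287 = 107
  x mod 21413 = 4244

2166957

Combine the congruences pairwise.
gcd(35, 287) = 7 and 7 | (107 − 2), so the pair is consistent; merging gives x ≡ 107 (mod 1435), where 1435 = lcm(35, 287).
gcd(1435, 21413) = 7 and 7 | (4244 − 107), so the pair is consistent; merging gives x ≡ 2166957 (mod 4389665), where 4389665 = lcm(1435, 21413).
The solution is unique modulo lcm(35, 287, 21413) = 4389665.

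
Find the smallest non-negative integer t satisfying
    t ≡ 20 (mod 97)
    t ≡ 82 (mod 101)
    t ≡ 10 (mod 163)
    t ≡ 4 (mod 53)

The moduli are pairwise coprime; N = 97·101·163·53 = 84636283.
N/97 = 872539; 872539 ≡ 24 (mod 97); 24·93 ≡ 1, so inverse 93.
N/101 = 837983; 837983 ≡ 87 (mod 101); 87·36 ≡ 1, so inverse 36.
N/163 = 519241; 519241 ≡ 86 (mod 163); 86·127 ≡ 1, so inverse 127.
N/53 = 1596911; 1596911 ≡ 21 (mod 53); 21·48 ≡ 1, so inverse 48.
t ≡ 20·872539·93 + 82·837983·36 + 10·519241·127 + 4·1596911·48 = 5062691338.
5062691338 mod 84636283 = 69150641.

69150641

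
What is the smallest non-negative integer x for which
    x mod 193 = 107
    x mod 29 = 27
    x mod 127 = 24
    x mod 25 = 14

12337439

Combine the congruences pairwise.
From x ≡ 107 (mod 193) write x = 107 + 193t. Substituting into x ≡ 27 (mod 29) gives 193t ≡ 7 (mod 29), and since 19⁻¹ ≡ 26 (mod 29), t ≡ 8. Hence x ≡ 107 + 193·8 = 1651 (mod 5597).
From x ≡ 1651 (mod 5597) write x = 1651 + 5597t. Substituting into x ≡ 24 (mod 127) gives 5597t ≡ 24 (mod 127), and since 9⁻¹ ≡ 113 (mod 127), t ≡ 45. Hence x ≡ 1651 + 5597·45 = 253516 (mod 710819).
From x ≡ 253516 (mod 710819) write x = 253516 + 710819t. Substituting into x ≡ 14 (mod 25) gives 710819t ≡ 23 (mod 25), and since 19⁻¹ ≡ 4 (mod 25), t ≡ 17. Hence x ≡ 253516 + 710819·17 = 12337439 (mod 17770475).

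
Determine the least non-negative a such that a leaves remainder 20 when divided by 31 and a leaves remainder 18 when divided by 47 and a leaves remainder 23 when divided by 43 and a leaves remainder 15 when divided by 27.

The moduli are pairwise coprime; N = 31·47·43·27 = 1691577.
N/31 = 54567; 54567 ≡ 7 (mod 31); 7·9 ≡ 1, so inverse 9.
N/47 = 35991; 35991 ≡ 36 (mod 47); 36·17 ≡ 1, so inverse 17.
N/43 = 39339; 39339 ≡ 37 (mod 43); 37·7 ≡ 1, so inverse 7.
N/27 = 62651; 62651 ≡ 11 (mod 27); 11·5 ≡ 1, so inverse 5.
a ≡ 20·54567·9 + 18·35991·17 + 23·39339·7 + 15·62651·5 = 31867710.
31867710 mod 1691577 = 1419324.

1419324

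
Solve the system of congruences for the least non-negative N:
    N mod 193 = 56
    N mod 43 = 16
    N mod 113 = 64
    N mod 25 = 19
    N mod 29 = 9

From N ≡ 56 (mod 193) write N = 56 + 193t. Substituting into N ≡ 16 (mod 43) gives 193t ≡ 3 (mod 43), and since 21⁻¹ ≡ 41 (mod 43), t ≡ 37. Hence N ≡ 56 + 193·37 = 7197 (mod 8299).
From N ≡ 7197 (mod 8299) write N = 7197 + 8299t. Substituting into N ≡ 64 (mod 113) gives 8299t ≡ 99 (mod 113), and since 50⁻¹ ≡ 52 (mod 113), t ≡ 63. Hence N ≡ 7197 + 8299·63 = 530034 (mod 937787).
From N ≡ 530034 (mod 937787) write N = 530034 + 937787t. Substituting into N ≡ 19 (mod 25) gives 937787t ≡ 10 (mod 25), and since 12⁻¹ ≡ 23 (mod 25), t ≡ 5. Hence N ≡ 530034 + 937787·5 = 5218969 (mod 23444675).
From N ≡ 5218969 (mod 23444675) write N = 5218969 + 23444675t. Substituting into N ≡ 9 (mod 29) gives 23444675t ≡ 25 (mod 29), and since 2⁻¹ ≡ 15 (mod 29), t ≡ 27. Hence N ≡ 5218969 + 23444675·27 = 638225194 (mod 679895575).

638225194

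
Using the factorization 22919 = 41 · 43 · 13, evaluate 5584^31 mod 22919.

3477

Mod 41: 5584 ≡ 8; 8^31 ≡ 33 (mod 41).
Mod 43: 5584 ≡ 37; 37^31 ≡ 37 (mod 43).
Mod 13: 5584 ≡ 7; by Fermat, exponent reduces to 31 mod 12 = 7; 7^7 ≡ 6 (mod 13).
Combine by CRT: x ≡ 33 (mod 41), x ≡ 37 (mod 43), x ≡ 6 (mod 13) ⇒ x ≡ 3477 (mod 22919).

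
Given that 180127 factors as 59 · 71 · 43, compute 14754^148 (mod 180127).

177241

Mod 59: 14754 ≡ 4; by Fermat, exponent reduces to 148 mod 58 = 32; 4^32 ≡ 5 (mod 59).
Mod 71: 14754 ≡ 57; by Fermat, exponent reduces to 148 mod 70 = 8; 57^8 ≡ 25 (mod 71).
Mod 43: 14754 ≡ 5; by Fermat, exponent reduces to 148 mod 42 = 22; 5^22 ≡ 38 (mod 43).
Combine by CRT: x ≡ 5 (mod 59), x ≡ 25 (mod 71), x ≡ 38 (mod 43) ⇒ x ≡ 177241 (mod 180127).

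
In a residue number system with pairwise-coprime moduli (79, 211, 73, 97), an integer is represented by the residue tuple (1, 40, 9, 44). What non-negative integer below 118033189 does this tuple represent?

The moduli are pairwise coprime; N = 79·211·73·97 = 118033189.
N/79 = 1494091; 1494091 ≡ 43 (mod 79); 43·68 ≡ 1, so inverse 68.
N/211 = 559399; 559399 ≡ 38 (mod 211); 38·50 ≡ 1, so inverse 50.
N/73 = 1616893; 1616893 ≡ 16 (mod 73); 16·32 ≡ 1, so inverse 32.
N/97 = 1216837; 1216837 ≡ 69 (mod 97); 69·45 ≡ 1, so inverse 45.
x ≡ 1·1494091·68 + 40·559399·50 + 9·1616893·32 + 44·1216837·45 = 4095398632.
4095398632 mod 118033189 = 82270206.

82270206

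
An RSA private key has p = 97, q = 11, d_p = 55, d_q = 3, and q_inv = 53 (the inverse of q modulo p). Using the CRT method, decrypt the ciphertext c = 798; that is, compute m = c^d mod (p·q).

m₁ = c^(d_p) mod p: c ≡ 22 (mod 97), and 22^55 mod 97 = 75.
m₂ = c^(d_q) mod q: c ≡ 6 (mod 11), and 6^3 mod 11 = 7.
h = q_inv·(m₁ − m₂) mod p = 53·(75 − 7) mod 97 = 15.
m = m₂ + h·q = 7 + 15·11 = 172.

172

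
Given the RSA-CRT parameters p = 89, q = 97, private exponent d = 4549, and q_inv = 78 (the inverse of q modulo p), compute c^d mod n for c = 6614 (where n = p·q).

d_p = d mod (p−1) = 4549 mod 88 = 61; d_q = d mod (q−1) = 37.
m₁ = c^(d_p) mod p: c ≡ 28 (mod 89), and 28^61 mod 89 = 43.
m₂ = c^(d_q) mod q: c ≡ 18 (mod 97), and 18^37 mod 97 = 8.
h = q_inv·(m₁ − m₂) mod p = 78·(43 − 8) mod 89 = 60.
m = m₂ + h·q = 8 + 60·97 = 5828.

5828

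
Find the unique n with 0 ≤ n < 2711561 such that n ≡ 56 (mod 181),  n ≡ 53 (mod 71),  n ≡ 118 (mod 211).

From n ≡ 56 (mod 181) write n = 56 + 181t. Substituting into n ≡ 53 (mod 71) gives 181t ≡ 68 (mod 71), and since 39⁻¹ ≡ 51 (mod 71), t ≡ 60. Hence n ≡ 56 + 181·60 = 10916 (mod 12851).
From n ≡ 10916 (mod 12851) write n = 10916 + 12851t. Substituting into n ≡ 118 (mod 211) gives 12851t ≡ 174 (mod 211), and since 191⁻¹ ≡ 116 (mod 211), t ≡ 139. Hence n ≡ 10916 + 12851·139 = 1797205 (mod 2711561).

1797205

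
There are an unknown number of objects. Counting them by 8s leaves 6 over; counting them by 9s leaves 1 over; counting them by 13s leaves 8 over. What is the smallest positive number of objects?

The moduli are pairwise coprime; M = 8·9·13 = 936.
M/8 = 117; 117 ≡ 5 (mod 8); 5·5 ≡ 1, so inverse 5.
M/9 = 104; 104 ≡ 5 (mod 9); 5·2 ≡ 1, so inverse 2.
M/13 = 72; 72 ≡ 7 (mod 13); 7·2 ≡ 1, so inverse 2.
N ≡ 6·117·5 + 1·104·2 + 8·72·2 = 4870.
4870 mod 936 = 190.

190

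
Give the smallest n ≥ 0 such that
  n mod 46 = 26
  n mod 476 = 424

gcd(46, 476) = 2 and 2 | (424 − 26), so the pair is consistent; merging gives n ≡ 900 (mod 10948), where 10948 = lcm(46, 476).
The solution is unique modulo lcm(46, 476) = 10948.

900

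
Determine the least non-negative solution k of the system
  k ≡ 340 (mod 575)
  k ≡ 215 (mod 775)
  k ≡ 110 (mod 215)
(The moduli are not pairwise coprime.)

118790

Combine the congruences pairwise.
gcd(575, 775) = 25 and 25 | (215 − 340), so the pair is consistent; merging gives k ≡ 11840 (mod 17825), where 17825 = lcm(575, 775).
gcd(17825, 215) = 5 and 5 | (110 − 11840), so the pair is consistent; merging gives k ≡ 118790 (mod 766475), where 766475 = lcm(17825, 215).
The solution is unique modulo lcm(575, 775, 215) = 766475.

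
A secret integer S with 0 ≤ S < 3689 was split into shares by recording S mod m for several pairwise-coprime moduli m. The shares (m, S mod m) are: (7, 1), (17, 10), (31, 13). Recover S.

1625

From S ≡ 1 (mod 7) write S = 1 + 7t. Substituting into S ≡ 10 (mod 17) gives 7t ≡ 9 (mod 17), and since 7⁻¹ ≡ 5 (mod 17), t ≡ 11. Hence S ≡ 1 + 7·11 = 78 (mod 119).
From S ≡ 78 (mod 119) write S = 78 + 119t. Substituting into S ≡ 13 (mod 31) gives 119t ≡ 28 (mod 31), and since 26⁻¹ ≡ 6 (mod 31), t ≡ 13. Hence S ≡ 78 + 119·13 = 1625 (mod 3689).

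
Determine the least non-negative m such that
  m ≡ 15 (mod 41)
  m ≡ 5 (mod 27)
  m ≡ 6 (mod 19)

14693

The moduli are pairwise coprime; N = 41·27·19 = 21033.
N/41 = 513; 513 ≡ 21 (mod 41); 21·2 ≡ 1, so inverse 2.
N/27 = 779; 779 ≡ 23 (mod 27); 23·20 ≡ 1, so inverse 20.
N/19 = 1107; 1107 ≡ 5 (mod 19); 5·4 ≡ 1, so inverse 4.
m ≡ 15·513·2 + 5·779·20 + 6·1107·4 = 119858.
119858 mod 21033 = 14693.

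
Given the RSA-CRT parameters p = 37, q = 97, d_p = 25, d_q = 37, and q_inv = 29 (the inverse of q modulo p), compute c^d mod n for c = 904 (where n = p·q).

197

m₁ = c^(d_p) mod p: c ≡ 16 (mod 37), and 16^25 mod 37 = 12.
m₂ = c^(d_q) mod q: c ≡ 31 (mod 97), and 31^37 mod 97 = 3.
h = q_inv·(m₁ − m₂) mod p = 29·(12 − 3) mod 37 = 2.
m = m₂ + h·q = 3 + 2·97 = 197.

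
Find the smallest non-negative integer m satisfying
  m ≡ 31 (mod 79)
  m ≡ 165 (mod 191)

From m ≡ 31 (mod 79) write m = 31 + 79t. Substituting into m ≡ 165 (mod 191) gives 79t ≡ 134 (mod 191), and since 79⁻¹ ≡ 162 (mod 191), t ≡ 125. Hence m ≡ 31 + 79·125 = 9906 (mod 15089).

9906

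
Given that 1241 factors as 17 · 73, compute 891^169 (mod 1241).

996

Mod 17: 891 ≡ 7; by Fermat, exponent reduces to 169 mod 16 = 9; 7^9 ≡ 10 (mod 17).
Mod 73: 891 ≡ 15; by Fermat, exponent reduces to 169 mod 72 = 25; 15^25 ≡ 47 (mod 73).
Combine by CRT: x ≡ 10 (mod 17), x ≡ 47 (mod 73) ⇒ x ≡ 996 (mod 1241).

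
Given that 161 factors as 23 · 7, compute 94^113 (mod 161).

Mod 23: 94 ≡ 2; by Fermat, exponent reduces to 113 mod 22 = 3; 2^3 ≡ 8 (mod 23).
Mod 7: 94 ≡ 3; by Fermat, exponent reduces to 113 mod 6 = 5; 3^5 ≡ 5 (mod 7).
Combine by CRT: x ≡ 8 (mod 23), x ≡ 5 (mod 7) ⇒ x ≡ 54 (mod 161).

54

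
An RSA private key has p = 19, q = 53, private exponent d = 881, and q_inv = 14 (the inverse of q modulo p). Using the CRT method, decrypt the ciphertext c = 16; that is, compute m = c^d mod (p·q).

576

d_p = d mod (p−1) = 881 mod 18 = 17; d_q = d mod (q−1) = 49.
m₁ = c^(d_p) mod p: c ≡ 16 (mod 19), and 16^17 mod 19 = 6.
m₂ = c^(d_q) mod q: c ≡ 16 (mod 53), and 16^49 mod 53 = 46.
h = q_inv·(m₁ − m₂) mod p = 14·(6 − 46) mod 19 = 10.
m = m₂ + h·q = 46 + 10·53 = 576.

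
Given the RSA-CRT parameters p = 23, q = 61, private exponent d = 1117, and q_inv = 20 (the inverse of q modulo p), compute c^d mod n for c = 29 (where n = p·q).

334

d_p = d mod (p−1) = 1117 mod 22 = 17; d_q = d mod (q−1) = 37.
m₁ = c^(d_p) mod p: c ≡ 6 (mod 23), and 6^17 mod 23 = 12.
m₂ = c^(d_q) mod q: c ≡ 29 (mod 61), and 29^37 mod 61 = 29.
h = q_inv·(m₁ − m₂) mod p = 20·(12 − 29) mod 23 = 5.
m = m₂ + h·q = 29 + 5·61 = 334.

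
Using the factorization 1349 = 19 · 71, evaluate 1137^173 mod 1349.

Mod 19: 1137 ≡ 16; by Fermat, exponent reduces to 173 mod 18 = 11; 16^11 ≡ 9 (mod 19).
Mod 71: 1137 ≡ 1; by Fermat, exponent reduces to 173 mod 70 = 33; 1^33 ≡ 1 (mod 71).
Combine by CRT: x ≡ 9 (mod 19), x ≡ 1 (mod 71) ⇒ x ≡ 427 (mod 1349).

427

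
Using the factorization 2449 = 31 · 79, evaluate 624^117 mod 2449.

78

Mod 31: 624 ≡ 4; by Fermat, exponent reduces to 117 mod 30 = 27; 4^27 ≡ 16 (mod 31).
Mod 79: 624 ≡ 71; by Fermat, exponent reduces to 117 mod 78 = 39; 71^39 ≡ 78 (mod 79).
Combine by CRT: x ≡ 16 (mod 31), x ≡ 78 (mod 79) ⇒ x ≡ 78 (mod 2449).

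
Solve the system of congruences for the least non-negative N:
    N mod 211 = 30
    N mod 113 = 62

From N ≡ 30 (mod 211) write N = 30 + 211t. Substituting into N ≡ 62 (mod 113) gives 211t ≡ 32 (mod 113), and since 98⁻¹ ≡ 15 (mod 113), t ≡ 28. Hence N ≡ 30 + 211·28 = 5938 (mod 23843).

5938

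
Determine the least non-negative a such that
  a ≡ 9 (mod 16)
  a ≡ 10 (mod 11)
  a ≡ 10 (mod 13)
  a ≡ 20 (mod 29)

The moduli are pairwise coprime; N = 16·11·13·29 = 66352.
N/16 = 4147; 4147 ≡ 3 (mod 16); 3·11 ≡ 1, so inverse 11.
N/11 = 6032; 6032 ≡ 4 (mod 11); 4·3 ≡ 1, so inverse 3.
N/13 = 5104; 5104 ≡ 8 (mod 13); 8·5 ≡ 1, so inverse 5.
N/29 = 2288; 2288 ≡ 26 (mod 29); 26·19 ≡ 1, so inverse 19.
a ≡ 9·4147·11 + 10·6032·3 + 10·5104·5 + 20·2288·19 = 1716153.
1716153 mod 66352 = 57353.

57353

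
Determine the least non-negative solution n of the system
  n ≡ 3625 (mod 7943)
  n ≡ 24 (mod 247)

75112

gcd(7943, 247) = 13 and 13 | (24 − 3625), so the pair is consistent; merging gives n ≡ 75112 (mod 150917), where 150917 = lcm(7943, 247).
The solution is unique modulo lcm(7943, 247) = 150917.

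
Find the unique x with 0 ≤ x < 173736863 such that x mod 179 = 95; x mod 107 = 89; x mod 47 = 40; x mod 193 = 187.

104612170

Combine the congruences pairwise.
From x ≡ 95 (mod 179) write x = 95 + 179t. Substituting into x ≡ 89 (mod 107) gives 179t ≡ 101 (mod 107), and since 72⁻¹ ≡ 55 (mod 107), t ≡ 98. Hence x ≡ 95 + 179·98 = 17637 (mod 19153).
From x ≡ 17637 (mod 19153) write x = 17637 + 19153t. Substituting into x ≡ 40 (mod 47) gives 19153t ≡ 28 (mod 47), and since 24⁻¹ ≡ 2 (mod 47), t ≡ 9. Hence x ≡ 17637 + 19153·9 = 190014 (mod 900191).
From x ≡ 190014 (mod 900191) write x = 190014 + 900191t. Substituting into x ≡ 187 (mod 193) gives 900191t ≡ 85 (mod 193), and since 39⁻¹ ≡ 99 (mod 193), t ≡ 116. Hence x ≡ 190014 + 900191·116 = 104612170 (mod 173736863).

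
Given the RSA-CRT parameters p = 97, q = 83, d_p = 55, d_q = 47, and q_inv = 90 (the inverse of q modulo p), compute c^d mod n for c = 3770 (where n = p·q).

6589

m₁ = c^(d_p) mod p: c ≡ 84 (mod 97), and 84^55 mod 97 = 90.
m₂ = c^(d_q) mod q: c ≡ 35 (mod 83), and 35^47 mod 83 = 32.
h = q_inv·(m₁ − m₂) mod p = 90·(90 − 32) mod 97 = 79.
m = m₂ + h·q = 32 + 79·83 = 6589.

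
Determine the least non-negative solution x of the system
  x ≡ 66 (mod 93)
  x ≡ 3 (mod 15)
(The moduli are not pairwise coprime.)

gcd(93, 15) = 3 and 3 | (3 − 66), so the pair is consistent; merging gives x ≡ 438 (mod 465), where 465 = lcm(93, 15).
The solution is unique modulo lcm(93, 15) = 465.

438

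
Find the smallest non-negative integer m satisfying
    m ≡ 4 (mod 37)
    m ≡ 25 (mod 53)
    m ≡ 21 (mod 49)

80479

From m ≡ 4 (mod 37) write m = 4 + 37t. Substituting into m ≡ 25 (mod 53) gives 37t ≡ 21 (mod 53), and since 37⁻¹ ≡ 43 (mod 53), t ≡ 2. Hence m ≡ 4 + 37·2 = 78 (mod 1961).
From m ≡ 78 (mod 1961) write m = 78 + 1961t. Substituting into m ≡ 21 (mod 49) gives 1961t ≡ 41 (mod 49), and since 1⁻¹ ≡ 1 (mod 49), t ≡ 41. Hence m ≡ 78 + 1961·41 = 80479 (mod 96089).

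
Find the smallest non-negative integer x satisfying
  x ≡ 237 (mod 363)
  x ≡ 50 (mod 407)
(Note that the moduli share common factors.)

Combine the congruences pairwise.
gcd(363, 407) = 11 and 11 | (50 − 237), so the pair is consistent; merging gives x ≡ 11853 (mod 13431), where 13431 = lcm(363, 407).
The solution is unique modulo lcm(363, 407) = 13431.

11853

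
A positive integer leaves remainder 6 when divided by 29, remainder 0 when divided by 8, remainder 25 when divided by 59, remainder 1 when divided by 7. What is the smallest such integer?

Combine the congruences pairwise.
From N ≡ 6 (mod 29) write N = 6 + 29t. Substituting into N ≡ 0 (mod 8) gives 29t ≡ 2 (mod 8), and since 5⁻¹ ≡ 5 (mod 8), t ≡ 2. Hence N ≡ 6 + 29·2 = 64 (mod 232).
From N ≡ 64 (mod 232) write N = 64 + 232t. Substituting into N ≡ 25 (mod 59) gives 232t ≡ 20 (mod 59), and since 55⁻¹ ≡ 44 (mod 59), t ≡ 54. Hence N ≡ 64 + 232·54 = 12592 (mod 13688).
From N ≡ 12592 (mod 13688) write N = 12592 + 13688t. Substituting into N ≡ 1 (mod 7) gives 13688t ≡ 2 (mod 7), and since 3⁻¹ ≡ 5 (mod 7), t ≡ 3. Hence N ≡ 12592 + 13688·3 = 53656 (mod 95816).

53656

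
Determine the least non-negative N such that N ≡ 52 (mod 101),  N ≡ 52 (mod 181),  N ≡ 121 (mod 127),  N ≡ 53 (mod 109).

The moduli are pairwise coprime; M = 101·181·127·109 = 253063883.
M/101 = 2505583; 2505583 ≡ 76 (mod 101); 76·4 ≡ 1, so inverse 4.
M/181 = 1398143; 1398143 ≡ 99 (mod 181); 99·64 ≡ 1, so inverse 64.
M/127 = 1992629; 1992629 ≡ 126 (mod 127); 126·126 ≡ 1, so inverse 126.
M/109 = 2321687; 2321687 ≡ 96 (mod 109); 96·67 ≡ 1, so inverse 67.
N ≡ 52·2505583·4 + 52·1398143·64 + 121·1992629·126 + 53·2321687·67 = 43798113439.
43798113439 mod 253063883 = 18061680.

18061680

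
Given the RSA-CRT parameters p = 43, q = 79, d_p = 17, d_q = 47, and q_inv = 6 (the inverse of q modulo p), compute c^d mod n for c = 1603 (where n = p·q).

1793

m₁ = c^(d_p) mod p: c ≡ 12 (mod 43), and 12^17 mod 43 = 30.
m₂ = c^(d_q) mod q: c ≡ 23 (mod 79), and 23^47 mod 79 = 55.
h = q_inv·(m₁ − m₂) mod p = 6·(30 − 55) mod 43 = 22.
m = m₂ + h·q = 55 + 22·79 = 1793.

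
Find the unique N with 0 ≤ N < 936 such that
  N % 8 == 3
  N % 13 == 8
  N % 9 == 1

The moduli are pairwise coprime; M = 8·13·9 = 936.
M/8 = 117; 117 ≡ 5 (mod 8); 5·5 ≡ 1, so inverse 5.
M/13 = 72; 72 ≡ 7 (mod 13); 7·2 ≡ 1, so inverse 2.
M/9 = 104; 104 ≡ 5 (mod 9); 5·2 ≡ 1, so inverse 2.
N ≡ 3·117·5 + 8·72·2 + 1·104·2 = 3115.
3115 mod 936 = 307.

307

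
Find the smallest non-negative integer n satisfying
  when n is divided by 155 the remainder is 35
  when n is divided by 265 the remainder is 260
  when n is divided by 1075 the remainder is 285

gcd(155, 265) = 5 and 5 | (260 − 35), so the pair is consistent; merging gives n ≡ 1585 (mod 8215), where 8215 = lcm(155, 265).
gcd(8215, 1075) = 5 and 5 | (285 − 1585), so the pair is consistent; merging gives n ≡ 1726735 (mod 1766225), where 1766225 = lcm(8215, 1075).
The solution is unique modulo lcm(155, 265, 1075) = 1766225.

1726735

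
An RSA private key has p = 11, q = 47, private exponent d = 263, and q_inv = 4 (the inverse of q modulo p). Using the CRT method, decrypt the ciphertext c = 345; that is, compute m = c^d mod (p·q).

130

d_p = d mod (p−1) = 263 mod 10 = 3; d_q = d mod (q−1) = 33.
m₁ = c^(d_p) mod p: c ≡ 4 (mod 11), and 4^3 mod 11 = 9.
m₂ = c^(d_q) mod q: c ≡ 16 (mod 47), and 16^33 mod 47 = 36.
h = q_inv·(m₁ − m₂) mod p = 4·(9 − 36) mod 11 = 2.
m = m₂ + h·q = 36 + 2·47 = 130.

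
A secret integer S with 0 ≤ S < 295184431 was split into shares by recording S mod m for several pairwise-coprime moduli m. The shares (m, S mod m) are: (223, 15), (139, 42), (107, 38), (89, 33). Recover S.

183791263

From S ≡ 15 (mod 223) write S = 15 + 223t. Substituting into S ≡ 42 (mod 139) gives 223t ≡ 27 (mod 139), and since 84⁻¹ ≡ 48 (mod 139), t ≡ 45. Hence S ≡ 15 + 223·45 = 10050 (mod 30997).
From S ≡ 10050 (mod 30997) write S = 10050 + 30997t. Substituting into S ≡ 38 (mod 107) gives 30997t ≡ 46 (mod 107), and since 74⁻¹ ≡ 94 (mod 107), t ≡ 44. Hence S ≡ 10050 + 30997·44 = 1373918 (mod 3316679).
From S ≡ 1373918 (mod 3316679) write S = 1373918 + 3316679t. Substituting into S ≡ 33 (mod 89) gives 3316679t ≡ 8 (mod 89), and since 5⁻¹ ≡ 18 (mod 89), t ≡ 55. Hence S ≡ 1373918 + 3316679·55 = 183791263 (mod 295184431).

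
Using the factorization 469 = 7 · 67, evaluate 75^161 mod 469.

Mod 7: 75 ≡ 5; by Fermat, exponent reduces to 161 mod 6 = 5; 5^5 ≡ 3 (mod 7).
Mod 67: 75 ≡ 8; by Fermat, exponent reduces to 161 mod 66 = 29; 8^29 ≡ 52 (mod 67).
Combine by CRT: x ≡ 3 (mod 7), x ≡ 52 (mod 67) ⇒ x ≡ 52 (mod 469).

52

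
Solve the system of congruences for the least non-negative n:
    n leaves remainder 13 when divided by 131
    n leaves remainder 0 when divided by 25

275

Combine the congruences pairwise.
From n ≡ 13 (mod 131) write n = 13 + 131t. Substituting into n ≡ 0 (mod 25) gives 131t ≡ 12 (mod 25), and since 6⁻¹ ≡ 21 (mod 25), t ≡ 2. Hence n ≡ 13 + 131·2 = 275 (mod 3275).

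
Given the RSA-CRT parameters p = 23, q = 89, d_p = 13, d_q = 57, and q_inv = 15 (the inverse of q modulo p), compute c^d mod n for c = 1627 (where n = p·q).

m₁ = c^(d_p) mod p: c ≡ 17 (mod 23), and 17^13 mod 23 = 10.
m₂ = c^(d_q) mod q: c ≡ 25 (mod 89), and 25^57 mod 89 = 87.
h = q_inv·(m₁ − m₂) mod p = 15·(10 − 87) mod 23 = 18.
m = m₂ + h·q = 87 + 18·89 = 1689.

1689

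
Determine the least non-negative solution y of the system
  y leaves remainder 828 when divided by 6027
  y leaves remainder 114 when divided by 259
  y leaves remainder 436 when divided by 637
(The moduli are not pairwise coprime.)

2526141

gcd(6027, 259) = 7 and 7 | (114 − 828), so the pair is consistent; merging gives y ≡ 73152 (mod 222999), where 222999 = lcm(6027, 259).
gcd(222999, 637) = 49 and 49 | (436 − 73152), so the pair is consistent; merging gives y ≡ 2526141 (mod 2898987), where 2898987 = lcm(222999, 637).
The solution is unique modulo lcm(6027, 259, 637) = 2898987.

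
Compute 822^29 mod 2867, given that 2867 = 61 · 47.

387

Mod 61: 822 ≡ 29; 29^29 ≡ 21 (mod 61).
Mod 47: 822 ≡ 23; 23^29 ≡ 11 (mod 47).
Combine by CRT: x ≡ 21 (mod 61), x ≡ 11 (mod 47) ⇒ x ≡ 387 (mod 2867).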